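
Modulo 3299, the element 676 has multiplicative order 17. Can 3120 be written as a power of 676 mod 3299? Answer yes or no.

⟨676⟩ has order 17; its elements mod 3299 are {1, 676, 715, 1059, 1204, 1355, 1581, 1622, 1686, 1714, 1781, 2157, 2218, 2350, 3120, 3179, 3273}.
3120 is in this set.

yes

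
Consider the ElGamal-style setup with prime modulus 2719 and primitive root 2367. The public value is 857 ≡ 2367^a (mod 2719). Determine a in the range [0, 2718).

487

Baby-step giant-step with m = ceil(sqrt(2718)) = 53.
Baby table (2367^j mod 2719 for j=0..52):
  0:1  1:2367  2:1549  3:1271  4:1243  5:223  6:355  7:114
  8:657  9:2570  10:787  11:314  12:951  13:2404  14:2120  15:1485
  16:2047  17:2710  18:449  19:2373  20:2156  21:2408  22:712  23:2243
  24:1693  25:2244  26:1341  27:1074  28:2612  29:2317  30:116  31:2672
  32:230  33:610  34:81  35:1397  36:395  37:2348  38:80  39:1749
  40:1565  41:1077  42:1556  43:1526  44:1210  45:963  46:899  47:1675
  48:423  49:649  50:2667  51:1990  52:1022
Giant step factor: 2367^(-53) ≡ 1701 (mod 2719).
Scan 857·1701^i mod 2719 for i = 0, 1, …:
  i=0: 857   i=1: 373   i=2: 946   i=3: 2217
  i=4: 2583   i=5: 2498   i=6: 2020   i=7: 1923
  i=8: 66   i=9: 787
Match at i=9, j=10: a = 9·53 + 10 = 487.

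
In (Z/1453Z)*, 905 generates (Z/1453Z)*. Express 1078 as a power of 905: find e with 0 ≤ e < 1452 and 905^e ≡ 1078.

1405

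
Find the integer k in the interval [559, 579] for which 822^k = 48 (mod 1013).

Compute 822^559 mod 1013 = 464, then multiply by 822 repeatedly:
  822^559=464  822^560=520  822^561=967  822^562=682  822^563=415
  822^564=762  822^565=330  822^566=789  822^567=238  822^568=127
  822^569=55  822^570=638  822^571=715  822^572=190  822^573=178
  822^574=444  822^575=288  822^576=707  822^577=705  822^578=74
  822^579=48
Found 48 at exponent 579.

579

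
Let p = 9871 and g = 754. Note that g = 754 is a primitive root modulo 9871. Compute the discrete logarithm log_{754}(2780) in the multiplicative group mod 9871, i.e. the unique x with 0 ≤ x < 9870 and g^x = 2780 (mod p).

Baby-step giant-step with m = ceil(sqrt(9870)) = 100.
Baby table (754^j mod 9871 for j=0..99):
  0:1  1:754  2:5869  3:3018  4:5242  5:4068  6:7262  7:7014
  8:7571  9:3096  10:4828  11:7784  12:5762  13:1308  14:9003  15:6885
  16:9015  17:6062  18:475  19:2794  20:4153  21:2255  22:2458  23:7455
  24:4471  25:5123  26:3181  27:9692  28:3228  29:5646  30:2683  31:9298
  32:2282  33:3074  34:7982  35:6989  36:8463  37:4436  38:8346  39:5057
  40:2772  41:7307  42:1460  43:5159  44:712  45:3814  46:3295  47:6809
  48:1066  49:4213  50:8011  51:9113  52:986  53:3119  54:2428  55:4577
  56:6079  57:3422  58:3857  59:6104  60:2530  61:2517  62:2586  63:5257
  64:5507  65:6458  66:2929  67:7233  68:4890  69:5177  70:4413  71:875
  72:8264  73:2455  74:5193  75:6606  76:5940  77:7197  78:7359  79:1184
  80:4346  81:9583  82:10  83:7540  84:9335  85:567  86:3065  87:1196
  88:3523  89:1043  90:6613  91:1347  92:8796  93:8743  94:8265  95:3209
  96:1191  97:9624  98:1311  99:1394
Giant step factor: 754^(-100) ≡ 8248 (mod 9871).
Scan 2780·8248^i mod 9871 for i = 0, 1, …:
  i=0: 2780   i=1: 8978   i=2: 8173   i=3: 1845
  i=4: 6349   i=5: 897   i=6: 5077   i=7: 2314
  i=8: 5229   i=9: 2393     …   i=86: 8520
  i=87: 1311
Match at i=87, j=98: x = 87·100 + 98 = 8798.

8798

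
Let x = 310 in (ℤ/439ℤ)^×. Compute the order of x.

438

The order of 310 must divide p − 1 = 438 = 2 · 3 · 73.
Divisors: 1, 2, 3, 6, 73, 146, 219, 438.
Check each in increasing order: 310^1 ≡ 310;  310^2 ≡ 398;  310^3 ≡ 21;  310^6 ≡ 2;  310^73 ≡ 172;  310^146 ≡ 171;  310^219 ≡ 438;  310^438 ≡ 1.
Smallest exponent giving 1 is 438.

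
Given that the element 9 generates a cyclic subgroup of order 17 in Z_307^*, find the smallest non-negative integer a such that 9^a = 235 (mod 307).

Successive powers of 9 modulo 307:
  9^0=1  9^1=9  9^2=81  9^3=115  9^4=114  9^5=105
  9^6=24  9^7=216  9^8=102  9^9=304  9^10=280  9^11=64
  9^12=269  9^13=272  9^14=299  9^15=235
So 9^15 ≡ 235 (mod 307), giving a = 15.

15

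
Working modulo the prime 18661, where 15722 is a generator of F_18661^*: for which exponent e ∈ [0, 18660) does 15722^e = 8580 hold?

Baby-step giant-step with m = ceil(sqrt(18660)) = 137.
Baby table (15722^j mod 18661 for j=0..136):
  0:1  1:15722  2:16339  3:13093  4:17316  5:15484  6:6703  7:5899
  8:17569  9:18357  10:16389  11:15431  12:13182  13:16999  14:14097  15:14998
  16:16821  17:14731  18:17772  19:231  20:11548  21:4787  22:1401  23:6542
  24:12553  25:18191  26:416  27:9002  28:4420  29:16337  30:310  31:3299
  32:7959  33:9393  34:12253  35:4163  36:6559  37:18573  38:16039  39:17726
  40:4798  41:6394  42:18322  43:7288  44:3396  45:2791  46:8091  47:13326
  48:4325  49:15627  50:15629  51:9751  52:5107  53:12632  54:9942  55:3588
  56:16994  57:10131  58:7947  59:7339  60:2795  61:14996  62:4038  63:714
  64:10247  65:2921  66:17902  67:10042  68:8264  69:8726  70:13161  71:4074
  72:6876  73:1299  74:7744  75:6804  76:7636  77:6979  78:15819  79:11171
  80:11791  81:18389  82:15646  83:15771  84:2955  85:11281  86:5738  87:5562
  88:318  89:17109  90:8044  91:2171  92:1493  93:16069  94:4200  95:9782
  96:7303  97:15294  98:5283  99:17876  100:11812  101:12653  102:4206  103:10809
  104:12032  105:547  106:15874  107:17475  108:14708  109:10725  110:16315  111:8985
  112:17061  113:18489  114:1661  115:7503  116:5985  117:7408  118:5275  119:4066
  120:11727  121:1214  122:14966  123:17564  124:14391  125:9338  126:5949  127:1246
  128:14223  129:17904  130:4164  131:3620  132:16251  133:10471  134:16381  135:1621
  136:13097
Giant step factor: 15722^(-137) ≡ 17248 (mod 18661).
Scan 8580·17248^i mod 18661 for i = 0, 1, …:
  i=0: 8580   i=1: 6110   i=2: 6613   i=3: 4992
  i=4: 162   i=5: 13687   i=6: 11726   i=7: 2130
  i=8: 13392   i=9: 18019     …   i=85: 6196
  i=86: 15722
Match at i=86, j=1: e = 86·137 + 1 = 11783.

11783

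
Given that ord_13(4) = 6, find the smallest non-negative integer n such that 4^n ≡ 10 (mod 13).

5

Successive powers of 4 modulo 13:
  4^0=1  4^1=4  4^2=3  4^3=12  4^4=9  4^5=10
So 4^5 ≡ 10 (mod 13), giving n = 5.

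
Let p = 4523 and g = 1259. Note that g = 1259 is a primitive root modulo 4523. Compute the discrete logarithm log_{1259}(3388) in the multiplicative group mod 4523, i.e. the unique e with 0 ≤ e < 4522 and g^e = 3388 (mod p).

Baby-step giant-step with m = ceil(sqrt(4522)) = 68.
Baby table (1259^j mod 4523 for j=0..67):
  0:1  1:1259  2:2031  3:1534  4:4508  5:3730  6:1196  7:4128
  8:225  9:2849  10:152  11:1402  12:1148  13:2495  14:2243  15:1585
  16:872  17:3282  18:2539  19:3363  20:489  21:523  22:2622  23:3831
  24:1711  25:1201  26:1377  27:1334  28:1473  29:77  30:1960  31:2605
  32:520  33:3368  34:2261  35:1632  36:1246  37:3756  38:2269  39:2658
  40:3925  41:2459  42:2149  43:837  44:4447  45:3822  46:3949  47:1014
  48:1140  49:1469  50:4087  51:2882  52:992  53:580  54:2017  55:2000
  56:3212  57:346  58:1406  59:1661  60:1573  61:3856  62:1525  63:2223
  64:3543  65:959  66:4263  67:2839
Giant step factor: 1259^(-68) ≡ 4 (mod 4523).
Scan 3388·4^i mod 4523 for i = 0, 1, …:
  i=0: 3388   i=1: 4506   i=2: 4455   i=3: 4251
  i=4: 3435   i=5: 171   i=6: 684   i=7: 2736
  i=8: 1898   i=9: 3069     …   i=59: 3523
  i=60: 523
Match at i=60, j=21: e = 60·68 + 21 = 4101.

4101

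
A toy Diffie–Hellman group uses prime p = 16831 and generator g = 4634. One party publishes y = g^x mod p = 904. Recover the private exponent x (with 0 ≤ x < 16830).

4441

Baby-step giant-step with m = ceil(sqrt(16830)) = 130.
Baby table (4634^j mod 16831 for j=0..129):
  0:1  1:4634  2:14431  3:3691  4:3798  5:11537  6:7202  7:15026
  8:637  9:6433  10:2821  11:11658  12:12493  13:10753  14:9642  15:11554
  16:1825  17:7888  18:12891  19:3675  20:13809  21:16275  22:15470  23:4751
  24:1186  25:9018  26:14870  27:1466  28:10551  29:16110  30:8255  31:13638
  32:14918  33:5095  34:13168  35:8137  36:5418  37:11991  38:7163  39:2610
  40:10082  41:13963  42:6178  43:16152  44:911  45:13824  46:1630  47:13132
  48:9623  49:7663  50:13763  51:5083  52:8053  53:3275  54:11619  55:77
  56:3367  57:341  58:14911  59:6319  60:13137  61:15962  62:12494  63:15387
  64:7242  65:15245  66:5623  67:2594  68:3262  69:1870  70:14446  71:5877
  72:1460  73:16409  74:13679  75:2940  76:7681  77:13020  78:12376  79:7167
  80:4315  81:482  82:11896  83:4539  84:11807  85:12888  86:6604  87:4178
  88:5202  89:4076  90:3802  91:13242  92:14433  93:12959  94:15829  95:2088
  96:14798  97:4438  98:15041  99:2823  100:4095  101:7693  102:1304  103:407
  104:966  105:16229  106:4278  107:14165  108:16541  109:2620  110:5929  111:6794
  112:9426  113:3639  114:15295  115:1689  116:411  117:2671  118:6629  119:2211
  120:12526  121:12196  122:14597  123:15540  124:9342  125:1496  126:14923  127:11434
  128:1168  129:9761
Giant step factor: 4634^(-130) ≡ 1104 (mod 16831).
Scan 904·1104^i mod 16831 for i = 0, 1, …:
  i=0: 904   i=1: 4987   i=2: 1911   i=3: 5869
  i=4: 16272   i=5: 5611   i=6: 736   i=7: 4656
  i=8: 6769   i=9: 12     …   i=33: 11769
  i=34: 16275
Match at i=34, j=21: x = 34·130 + 21 = 4441.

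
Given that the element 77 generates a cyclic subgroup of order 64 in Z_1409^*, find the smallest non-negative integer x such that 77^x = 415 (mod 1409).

47

Baby-step giant-step with m = ceil(sqrt(64)) = 8.
Baby table (77^j mod 1409 for j=0..7):
  0:1  1:77  2:293  3:17  4:1309  5:754  6:289  7:1118
Giant step factor: 77^(-8) ≡ 72 (mod 1409).
Scan 415·72^i mod 1409 for i = 0, 1, …:
  i=0: 415   i=1: 291   i=2: 1226   i=3: 914
  i=4: 994   i=5: 1118
Match at i=5, j=7: x = 5·8 + 7 = 47.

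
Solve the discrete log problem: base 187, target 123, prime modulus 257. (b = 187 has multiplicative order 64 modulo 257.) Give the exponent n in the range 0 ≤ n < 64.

43

Baby-step giant-step with m = ceil(sqrt(64)) = 8.
Baby table (187^j mod 257 for j=0..7):
  0:1  1:187  2:17  3:95  4:32  5:73  6:30  7:213
Giant step factor: 187^(-8) ≡ 64 (mod 257).
Scan 123·64^i mod 257 for i = 0, 1, …:
  i=0: 123   i=1: 162   i=2: 88   i=3: 235
  i=4: 134   i=5: 95
Match at i=5, j=3: n = 5·8 + 3 = 43.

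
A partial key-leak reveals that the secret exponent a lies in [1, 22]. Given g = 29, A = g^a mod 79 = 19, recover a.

10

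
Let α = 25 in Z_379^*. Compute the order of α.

21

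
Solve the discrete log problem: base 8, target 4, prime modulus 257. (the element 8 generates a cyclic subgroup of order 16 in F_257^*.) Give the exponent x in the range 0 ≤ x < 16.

6

Successive powers of 8 modulo 257:
  8^0=1  8^1=8  8^2=64  8^3=255  8^4=241  8^5=129
  8^6=4
So 8^6 ≡ 4 (mod 257), giving x = 6.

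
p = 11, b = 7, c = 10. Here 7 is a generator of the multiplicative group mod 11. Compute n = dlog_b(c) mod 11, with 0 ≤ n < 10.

Successive powers of 7 modulo 11:
  7^0=1  7^1=7  7^2=5  7^3=2  7^4=3  7^5=10
So 7^5 ≡ 10 (mod 11), giving n = 5.

5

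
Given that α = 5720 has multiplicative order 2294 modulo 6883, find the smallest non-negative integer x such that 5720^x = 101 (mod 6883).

Baby-step giant-step with m = ceil(sqrt(2294)) = 48.
Baby table (5720^j mod 6883 for j=0..47):
  0:1  1:5720  2:3501  3:3073  4:5261  5:444  6:6736  7:5769
  8:1578  9:2547  10:4412  11:3562  12:960  13:5449  14:2056  15:4156
  16:5321  17:6377  18:3423  19:4308  20:620  21:1655  22:2475  23:5552
  24:6161  25:6843  26:5222  27:4503  28:974  29:2933  30:2889  31:5880
  32:3262  33:5710  34:1365  35:2478  36:2063  37:2898  38:2296  39:356
  40:5835  41:533  42:6474  43:740  44:6638  45:2732  46:2630  47:4245
Giant step factor: 5720^(-48) ≡ 6683 (mod 6883).
Scan 101·6683^i mod 6883 for i = 0, 1, …:
  i=0: 101   i=1: 449   i=2: 6562   i=3: 2253
  i=4: 3678   i=5: 881   i=6: 2758   i=7: 5923
  i=8: 6159   i=9: 257     …   i=30: 1451
  i=31: 5769
Match at i=31, j=7: x = 31·48 + 7 = 1495.

1495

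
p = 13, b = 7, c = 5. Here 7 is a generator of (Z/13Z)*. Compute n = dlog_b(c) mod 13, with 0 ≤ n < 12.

Successive powers of 7 modulo 13:
  7^0=1  7^1=7  7^2=10  7^3=5
So 7^3 ≡ 5 (mod 13), giving n = 3.

3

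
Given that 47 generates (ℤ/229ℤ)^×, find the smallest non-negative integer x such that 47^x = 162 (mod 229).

191

Baby-step giant-step with m = ceil(sqrt(228)) = 16.
Baby table (47^j mod 229 for j=0..15):
  0:1  1:47  2:148  3:86  4:149  5:133  6:68  7:219
  8:217  9:123  10:56  11:113  12:44  13:7  14:100  15:120
Giant step factor: 47^(-16) ≡ 132 (mod 229).
Scan 162·132^i mod 229 for i = 0, 1, …:
  i=0: 162   i=1: 87   i=2: 34   i=3: 137
  i=4: 222   i=5: 221   i=6: 89   i=7: 69
  i=8: 177   i=9: 6   i=10: 105   i=11: 120
Match at i=11, j=15: x = 11·16 + 15 = 191.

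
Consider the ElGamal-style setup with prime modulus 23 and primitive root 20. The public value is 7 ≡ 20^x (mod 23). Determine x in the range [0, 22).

Successive powers of 20 modulo 23:
  20^0=1  20^1=20  20^2=9  20^3=19  20^4=12  20^5=10
  20^6=16  20^7=21  20^8=6  20^9=5  20^10=8  20^11=22
  20^12=3  20^13=14  20^14=4  20^15=11  20^16=13  20^17=7
So 20^17 ≡ 7 (mod 23), giving x = 17.

17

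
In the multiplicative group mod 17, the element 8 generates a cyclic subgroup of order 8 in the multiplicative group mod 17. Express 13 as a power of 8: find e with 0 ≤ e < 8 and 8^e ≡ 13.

2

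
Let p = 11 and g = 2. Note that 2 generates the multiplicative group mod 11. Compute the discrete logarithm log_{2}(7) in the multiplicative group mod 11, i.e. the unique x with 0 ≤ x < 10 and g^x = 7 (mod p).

Successive powers of 2 modulo 11:
  2^0=1  2^1=2  2^2=4  2^3=8  2^4=5  2^5=10
  2^6=9  2^7=7
So 2^7 ≡ 7 (mod 11), giving x = 7.

7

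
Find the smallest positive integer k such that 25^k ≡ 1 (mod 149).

The order of 25 must divide p − 1 = 148 = 2^2 · 37.
Divisors: 1, 2, 4, 37, 74, 148.
Check each in increasing order: 25^1 ≡ 25;  25^2 ≡ 29;  25^4 ≡ 96;  25^37 ≡ 1.
Smallest exponent giving 1 is 37.

37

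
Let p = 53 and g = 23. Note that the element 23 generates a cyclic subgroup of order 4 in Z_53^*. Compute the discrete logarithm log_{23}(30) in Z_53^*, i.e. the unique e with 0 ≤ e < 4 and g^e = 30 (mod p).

Successive powers of 23 modulo 53:
  23^0=1  23^1=23  23^2=52  23^3=30
So 23^3 ≡ 30 (mod 53), giving e = 3.

3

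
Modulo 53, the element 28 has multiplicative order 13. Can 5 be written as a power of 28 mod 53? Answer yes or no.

⟨28⟩ has order 13; its elements mod 53 are {1, 10, 13, 15, 16, 24, 28, 36, 42, 44, 46, 47, 49}.
5 is not in this set.

no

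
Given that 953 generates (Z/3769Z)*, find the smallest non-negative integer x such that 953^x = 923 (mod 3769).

Baby-step giant-step with m = ceil(sqrt(3768)) = 62.
Baby table (953^j mod 3769 for j=0..61):
  0:1  1:953  2:3649  3:2479  4:3093  5:271  6:1971  7:1401
  8:927  9:1485  10:1830  11:2712  12:2771  13:2463  14:2921  15:2191
  16:3766  17:910  18:360  19:101  20:2028  21:2956  22:1625  23:3335
  24:988  25:3083  26:2048  27:3171  28:2994  29:149  30:2544  31:965
  32:9  33:1039  34:2689  35:3466  36:1454  37:2439  38:2663  39:1302
  40:805  41:2058  42:1394  43:1794  44:2325  45:3322  46:3675  47:874
  48:3742  49:652  50:3240  51:909  52:3176  53:221  54:3318  55:3632
  56:1354  57:1364  58:3356  59:2156  60:563  61:1341
Giant step factor: 953^(-62) ≡ 2232 (mod 3769).
Scan 923·2232^i mod 3769 for i = 0, 1, …:
  i=0: 923   i=1: 2262   i=2: 2093   i=3: 1785
  i=4: 287   i=5: 3623   i=6: 2031   i=7: 2854
  i=8: 518   i=9: 2862     …   i=19: 373
  i=20: 3356
Match at i=20, j=58: x = 20·62 + 58 = 1298.

1298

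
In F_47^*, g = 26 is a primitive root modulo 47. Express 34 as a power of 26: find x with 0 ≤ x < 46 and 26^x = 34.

44

Baby-step giant-step with m = ceil(sqrt(46)) = 7.
Baby table (26^j mod 47 for j=0..6):
  0:1  1:26  2:18  3:45  4:42  5:11  6:4
Giant step factor: 26^(-7) ≡ 33 (mod 47).
Scan 34·33^i mod 47 for i = 0, 1, …:
  i=0: 34   i=1: 41   i=2: 37   i=3: 46
  i=4: 14   i=5: 39   i=6: 18
Match at i=6, j=2: x = 6·7 + 2 = 44.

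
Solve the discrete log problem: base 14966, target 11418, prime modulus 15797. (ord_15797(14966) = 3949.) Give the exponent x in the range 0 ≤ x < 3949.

1978

Baby-step giant-step with m = ceil(sqrt(3949)) = 63.
Baby table (14966^j mod 15797 for j=0..62):
  0:1  1:14966  2:11290  3:1428  4:13904  5:9180  6:1371  7:13880
  8:13327  9:14757  10:11202  11:11368  12:15595  13:9892  14:9985  15:11687
  16:3258  17:9686  18:7404  19:8106  20:9233  21:4719  22:11964  23:10026
  24:9210  25:8035  26:5046  27:8776  28:5358  29:2256  30:5107  31:5476
  32:14777  33:10379  34:213  35:12561  36:3626  37:4021  38:7513  39:12309
  40:7677  41:2401  42:10988  43:15435  44:679  45:4443  46:4365  47:5995
  48:10007  49:9202  50:14683  51:9508  52:13149  53:4705  54:7801  55:9936
  56:5015  57:2943  58:2902  59:5379  60:602  61:5242  62:3870
Giant step factor: 14966^(-63) ≡ 5058 (mod 15797).
Scan 11418·5058^i mod 15797 for i = 0, 1, …:
  i=0: 11418   i=1: 14209   i=2: 8569   i=3: 10831
  i=4: 14999   i=5: 7748   i=6: 12824   i=7: 1310
  i=8: 7037   i=9: 2505     …   i=30: 2928
  i=31: 8035
Match at i=31, j=25: x = 31·63 + 25 = 1978.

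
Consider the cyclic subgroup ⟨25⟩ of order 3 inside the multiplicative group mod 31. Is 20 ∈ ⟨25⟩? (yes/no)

⟨25⟩ has order 3; its elements mod 31 are {1, 5, 25}.
20 is not in this set.

no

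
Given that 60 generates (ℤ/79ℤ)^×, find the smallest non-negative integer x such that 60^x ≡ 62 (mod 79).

Baby-step giant-step with m = ceil(sqrt(78)) = 9.
Baby table (60^j mod 79 for j=0..8):
  0:1  1:60  2:45  3:14  4:50  5:77  6:38  7:68
  8:51
Giant step factor: 60^(-9) ≡ 15 (mod 79).
Scan 62·15^i mod 79 for i = 0, 1, …:
  i=0: 62   i=1: 61   i=2: 46   i=3: 58
  i=4: 1
Match at i=4, j=0: x = 4·9 + 0 = 36.

36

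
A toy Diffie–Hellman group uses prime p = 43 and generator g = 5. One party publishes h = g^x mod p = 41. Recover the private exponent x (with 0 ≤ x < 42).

12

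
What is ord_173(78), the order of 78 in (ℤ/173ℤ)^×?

The order of 78 must divide p − 1 = 172 = 2^2 · 43.
Divisors: 1, 2, 4, 43, 86, 172.
Check each in increasing order: 78^1 ≡ 78;  78^2 ≡ 29;  78^4 ≡ 149;  78^43 ≡ 172;  78^86 ≡ 1.
Smallest exponent giving 1 is 86.

86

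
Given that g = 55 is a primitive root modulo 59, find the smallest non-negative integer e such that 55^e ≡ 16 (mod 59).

2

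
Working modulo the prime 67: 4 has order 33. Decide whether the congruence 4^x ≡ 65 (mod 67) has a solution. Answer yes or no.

yes

65 ∈ ⟨4⟩ iff 65^33 ≡ 1 (mod 67), since |⟨4⟩| = 33.
65^33 mod 67 = 1.
Since 1 = 1, 65 lies in the subgroup.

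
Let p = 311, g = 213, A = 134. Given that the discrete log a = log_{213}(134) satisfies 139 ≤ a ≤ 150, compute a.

148

Compute 213^139 mod 311 = 23, then multiply by 213 repeatedly:
  213^139=23  213^140=234  213^141=82  213^142=50  213^143=76
  213^144=16  213^145=298  213^146=30  213^147=170  213^148=134
Found 134 at exponent 148.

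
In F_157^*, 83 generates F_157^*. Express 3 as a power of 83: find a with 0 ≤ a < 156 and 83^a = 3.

146

Baby-step giant-step with m = ceil(sqrt(156)) = 13.
Baby table (83^j mod 157 for j=0..12):
  0:1  1:83  2:138  3:150  4:47  5:133  6:49  7:142
  8:11  9:128  10:105  11:80  12:46
Giant step factor: 83^(-13) ≡ 22 (mod 157).
Scan 3·22^i mod 157 for i = 0, 1, …:
  i=0: 3   i=1: 66   i=2: 39   i=3: 73
  i=4: 36   i=5: 7   i=6: 154   i=7: 91
  i=8: 118   i=9: 84   i=10: 121   i=11: 150
Match at i=11, j=3: a = 11·13 + 3 = 146.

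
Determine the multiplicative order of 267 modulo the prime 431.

430

The order of 267 must divide p − 1 = 430 = 2 · 5 · 43.
Divisors: 1, 2, 5, 10, 43, 86, 215, 430.
Check each in increasing order: 267^1 ≡ 267;  267^2 ≡ 174;  267^5 ≡ 287;  267^10 ≡ 48;  267^43 ≡ 26;  267^86 ≡ 245;  267^215 ≡ 430;  267^430 ≡ 1.
Smallest exponent giving 1 is 430.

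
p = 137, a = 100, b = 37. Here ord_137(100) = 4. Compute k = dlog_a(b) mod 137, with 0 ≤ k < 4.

3

Successive powers of 100 modulo 137:
  100^0=1  100^1=100  100^2=136  100^3=37
So 100^3 ≡ 37 (mod 137), giving k = 3.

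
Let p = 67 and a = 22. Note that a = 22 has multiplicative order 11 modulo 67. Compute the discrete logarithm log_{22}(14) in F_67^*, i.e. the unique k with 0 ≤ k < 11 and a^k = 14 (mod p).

7

Successive powers of 22 modulo 67:
  22^0=1  22^1=22  22^2=15  22^3=62  22^4=24  22^5=59
  22^6=25  22^7=14
So 22^7 ≡ 14 (mod 67), giving k = 7.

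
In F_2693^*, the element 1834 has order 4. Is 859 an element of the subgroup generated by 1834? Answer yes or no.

⟨1834⟩ has order 4; its elements mod 2693 are {1, 859, 1834, 2692}.
859 is in this set.

yes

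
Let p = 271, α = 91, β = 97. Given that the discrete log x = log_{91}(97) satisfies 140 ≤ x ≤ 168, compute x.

Compute 91^140 mod 271 = 156, then multiply by 91 repeatedly:
  91^140=156  91^141=104  91^142=250  91^143=257  91^144=81
  91^145=54  91^146=36  91^147=24  91^148=16  91^149=101
  91^150=248  91^151=75  91^152=50  91^153=214  91^154=233
  91^155=65  91^156=224  91^157=59  91^158=220  91^159=237
  91^160=158  91^161=15  91^162=10  91^163=97
Found 97 at exponent 163.

163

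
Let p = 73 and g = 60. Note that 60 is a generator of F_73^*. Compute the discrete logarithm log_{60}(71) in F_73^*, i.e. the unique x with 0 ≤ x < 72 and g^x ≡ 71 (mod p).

52

Baby-step giant-step with m = ceil(sqrt(72)) = 9.
Baby table (60^j mod 73 for j=0..8):
  0:1  1:60  2:23  3:66  4:18  5:58  6:49  7:20
  8:32
Giant step factor: 60^(-9) ≡ 10 (mod 73).
Scan 71·10^i mod 73 for i = 0, 1, …:
  i=0: 71   i=1: 53   i=2: 19   i=3: 44
  i=4: 2   i=5: 20
Match at i=5, j=7: x = 5·9 + 7 = 52.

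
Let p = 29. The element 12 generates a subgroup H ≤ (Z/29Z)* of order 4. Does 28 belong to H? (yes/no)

yes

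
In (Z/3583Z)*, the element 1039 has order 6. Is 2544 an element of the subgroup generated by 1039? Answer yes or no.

⟨1039⟩ has order 6; its elements mod 3583 are {1, 1038, 1039, 2544, 2545, 3582}.
2544 is in this set.

yes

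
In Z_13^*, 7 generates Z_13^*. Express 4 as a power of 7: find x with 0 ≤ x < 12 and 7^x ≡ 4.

Successive powers of 7 modulo 13:
  7^0=1  7^1=7  7^2=10  7^3=5  7^4=9  7^5=11
  7^6=12  7^7=6  7^8=3  7^9=8  7^10=4
So 7^10 ≡ 4 (mod 13), giving x = 10.

10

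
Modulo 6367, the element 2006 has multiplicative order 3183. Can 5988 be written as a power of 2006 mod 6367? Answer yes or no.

no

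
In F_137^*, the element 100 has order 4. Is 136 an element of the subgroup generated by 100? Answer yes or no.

yes

⟨100⟩ has order 4; its elements mod 137 are {1, 37, 100, 136}.
136 is in this set.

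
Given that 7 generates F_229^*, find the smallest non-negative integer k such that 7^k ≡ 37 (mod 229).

Baby-step giant-step with m = ceil(sqrt(228)) = 16.
Baby table (7^j mod 229 for j=0..15):
  0:1  1:7  2:49  3:114  4:111  5:90  6:172  7:59
  8:184  9:143  10:85  11:137  12:43  13:72  14:46  15:93
Giant step factor: 7^(-16) ≡ 159 (mod 229).
Scan 37·159^i mod 229 for i = 0, 1, …:
  i=0: 37   i=1: 158   i=2: 161   i=3: 180
  i=4: 224   i=5: 121   i=6: 3   i=7: 19
  i=8: 44   i=9: 126   i=10: 111
Match at i=10, j=4: k = 10·16 + 4 = 164.

164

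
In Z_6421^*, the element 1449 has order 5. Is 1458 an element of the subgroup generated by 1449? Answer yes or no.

no

1458 ∈ ⟨1449⟩ iff 1458^5 ≡ 1 (mod 6421), since |⟨1449⟩| = 5.
1458^5 mod 6421 = 4272.
Since 4272 ≠ 1, 1458 does not lie in the subgroup.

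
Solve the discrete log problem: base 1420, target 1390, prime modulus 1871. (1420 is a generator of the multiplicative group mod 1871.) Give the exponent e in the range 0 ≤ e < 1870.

Baby-step giant-step with m = ceil(sqrt(1870)) = 44.
Baby table (1420^j mod 1871 for j=0..43):
  0:1  1:1420  2:1333  3:1279  4:1310  5:426  6:587  7:945
  8:393  9:502  10:1860  11:1219  12:305  13:899  14:558  15:927
  16:1027  17:831  18:1290  19:91  20:121  21:1559  22:387  23:1337
  24:1346  25:1029  26:1800  27:214  28:778  29:870  30:540  31:1561
  32:1356  33:261  34:162  35:1778  36:781  37:1388  38:797  39:1656
  40:1544  41:1539  42:52  43:871
Giant step factor: 1420^(-44) ≡ 925 (mod 1871).
Scan 1390·925^i mod 1871 for i = 0, 1, …:
  i=0: 1390   i=1: 373   i=2: 761   i=3: 429
  i=4: 173   i=5: 990   i=6: 831
Match at i=6, j=17: e = 6·44 + 17 = 281.

281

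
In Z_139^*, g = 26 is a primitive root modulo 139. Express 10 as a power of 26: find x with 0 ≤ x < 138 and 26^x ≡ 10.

99

Baby-step giant-step with m = ceil(sqrt(138)) = 12.
Baby table (26^j mod 139 for j=0..11):
  0:1  1:26  2:120  3:62  4:83  5:73  6:91  7:3
  8:78  9:82  10:47  11:110
Giant step factor: 26^(-12) ≡ 106 (mod 139).
Scan 10·106^i mod 139 for i = 0, 1, …:
  i=0: 10   i=1: 87   i=2: 48   i=3: 84
  i=4: 8   i=5: 14   i=6: 94   i=7: 95
  i=8: 62
Match at i=8, j=3: x = 8·12 + 3 = 99.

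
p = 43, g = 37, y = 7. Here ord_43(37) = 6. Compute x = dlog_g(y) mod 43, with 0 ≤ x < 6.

5

Successive powers of 37 modulo 43:
  37^0=1  37^1=37  37^2=36  37^3=42  37^4=6  37^5=7
So 37^5 ≡ 7 (mod 43), giving x = 5.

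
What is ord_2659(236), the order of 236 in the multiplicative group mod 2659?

The order of 236 must divide p − 1 = 2658 = 2 · 3 · 443.
Divisors: 1, 2, 3, 6, 443, 886, 1329, 2658.
Check each in increasing order: 236^1 ≡ 236;  236^2 ≡ 2516;  236^3 ≡ 819;  236^6 ≡ 693;  236^443 ≡ 2658;  236^886 ≡ 1.
Smallest exponent giving 1 is 886.

886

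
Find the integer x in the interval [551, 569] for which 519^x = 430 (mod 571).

Compute 519^551 mod 571 = 69, then multiply by 519 repeatedly:
  519^551=69  519^552=409  519^553=430
Found 430 at exponent 553.

553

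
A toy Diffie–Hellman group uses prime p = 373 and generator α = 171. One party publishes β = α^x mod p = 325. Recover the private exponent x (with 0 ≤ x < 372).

256

Baby-step giant-step with m = ceil(sqrt(372)) = 20.
Baby table (171^j mod 373 for j=0..19):
  0:1  1:171  2:147  3:146  4:348  5:201  6:55  7:80
  8:252  9:197  10:117  11:238  12:41  13:297  14:59  15:18
  16:94  17:35  18:17  19:296
Giant step factor: 171^(-20) ≡ 363 (mod 373).
Scan 325·363^i mod 373 for i = 0, 1, …:
  i=0: 325   i=1: 107   i=2: 49   i=3: 256
  i=4: 51   i=5: 236   i=6: 251   i=7: 101
  i=8: 109   i=9: 29   i=10: 83   i=11: 289
  i=12: 94
Match at i=12, j=16: x = 12·20 + 16 = 256.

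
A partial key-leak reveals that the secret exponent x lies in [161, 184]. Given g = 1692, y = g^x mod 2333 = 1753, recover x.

Compute 1692^161 mod 2333 = 1111, then multiply by 1692 repeatedly:
  1692^161=1111  1692^162=1747  1692^163=13  1692^164=999  1692^165=1216
  1692^166=2099  1692^167=682  1692^168=1442  1692^169=1879  1692^170=1722
  1692^171=2040  1692^172=1173  1692^173=1666  1692^174=608  1692^175=2216
  1692^176=341  1692^177=721  1692^178=2106  1692^179=861  1692^180=1020
  1692^181=1753
Found 1753 at exponent 181.

181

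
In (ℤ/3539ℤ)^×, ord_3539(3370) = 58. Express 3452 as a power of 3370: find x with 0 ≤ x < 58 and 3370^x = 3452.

49

Baby-step giant-step with m = ceil(sqrt(58)) = 8.
Baby table (3370^j mod 3539 for j=0..7):
  0:1  1:3370  2:249  3:387  4:1838  5:810  6:1131  7:3506
Giant step factor: 3370^(-8) ≡ 547 (mod 3539).
Scan 3452·547^i mod 3539 for i = 0, 1, …:
  i=0: 3452   i=1: 1957   i=2: 1701   i=3: 3229
  i=4: 302   i=5: 2400   i=6: 3370
Match at i=6, j=1: x = 6·8 + 1 = 49.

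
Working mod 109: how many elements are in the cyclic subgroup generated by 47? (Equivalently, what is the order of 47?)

The order of 47 must divide p − 1 = 108 = 2^2 · 3^3.
Divisors: 1, 2, 3, 4, 6, 9, 12, 18, 27, 36, 54, 108.
Check each in increasing order: 47^1 ≡ 47;  47^2 ≡ 29;  47^3 ≡ 55;  47^4 ≡ 78;  47^6 ≡ 82;  47^9 ≡ 41;  47^12 ≡ 75;  47^18 ≡ 46;  47^27 ≡ 33;  47^36 ≡ 45;  47^54 ≡ 108;  47^108 ≡ 1.
Smallest exponent giving 1 is 108.

108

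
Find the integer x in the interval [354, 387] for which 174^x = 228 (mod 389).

Compute 174^354 mod 389 = 347, then multiply by 174 repeatedly:
  174^354=347  174^355=83  174^356=49  174^357=357  174^358=267
  174^359=167  174^360=272  174^361=259  174^362=331  174^363=22
  174^364=327  174^365=104  174^366=202  174^367=138  174^368=283
  174^369=228
Found 228 at exponent 369.

369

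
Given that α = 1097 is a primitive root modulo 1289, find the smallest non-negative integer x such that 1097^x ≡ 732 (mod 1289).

Baby-step giant-step with m = ceil(sqrt(1288)) = 36.
Baby table (1097^j mod 1289 for j=0..35):
  0:1  1:1097  2:772  3:11  4:466  5:758  6:121  7:1259
  8:604  9:42  10:959  11:199  12:462  13:237  14:900  15:1215
  16:29  17:877  18:475  19:319  20:624  21:69  22:931  23:419
  24:759  25:1218  26:742  27:615  28:508  29:428  30:320  31:432
  32:841  33:942  34:885  35:228
Giant step factor: 1097^(-36) ≡ 1057 (mod 1289).
Scan 732·1057^i mod 1289 for i = 0, 1, …:
  i=0: 732   i=1: 324   i=2: 883   i=3: 95
  i=4: 1162   i=5: 1106   i=6: 1208   i=7: 746
  i=8: 943   i=9: 354     …   i=34: 264
  i=35: 624
Match at i=35, j=20: x = 35·36 + 20 = 1280.

1280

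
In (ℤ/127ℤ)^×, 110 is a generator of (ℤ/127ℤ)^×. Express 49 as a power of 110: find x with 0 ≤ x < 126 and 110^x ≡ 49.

Baby-step giant-step with m = ceil(sqrt(126)) = 12.
Baby table (110^j mod 127 for j=0..11):
  0:1  1:110  2:35  3:40  4:82  5:3  6:76  7:105
  8:120  9:119  10:9  11:101
Giant step factor: 110^(-12) ≡ 25 (mod 127).
Scan 49·25^i mod 127 for i = 0, 1, …:
  i=0: 49   i=1: 82
Match at i=1, j=4: x = 1·12 + 4 = 16.

16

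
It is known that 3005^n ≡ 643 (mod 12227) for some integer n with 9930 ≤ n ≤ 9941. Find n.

9931

Compute 3005^9930 mod 12227 = 5599, then multiply by 3005 repeatedly:
  3005^9930=5599  3005^9931=643
Found 643 at exponent 9931.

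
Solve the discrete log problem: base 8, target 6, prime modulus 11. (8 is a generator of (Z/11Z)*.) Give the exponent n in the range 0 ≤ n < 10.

3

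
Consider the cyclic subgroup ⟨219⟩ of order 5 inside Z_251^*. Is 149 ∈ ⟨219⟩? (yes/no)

⟨219⟩ has order 5; its elements mod 251 are {1, 20, 113, 149, 219}.
149 is in this set.

yes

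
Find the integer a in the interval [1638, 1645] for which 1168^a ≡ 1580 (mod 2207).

1641

Compute 1168^1638 mod 2207 = 1517, then multiply by 1168 repeatedly:
  1168^1638=1517  1168^1639=1842  1168^1640=1838  1168^1641=1580
Found 1580 at exponent 1641.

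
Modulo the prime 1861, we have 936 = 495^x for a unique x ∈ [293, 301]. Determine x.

300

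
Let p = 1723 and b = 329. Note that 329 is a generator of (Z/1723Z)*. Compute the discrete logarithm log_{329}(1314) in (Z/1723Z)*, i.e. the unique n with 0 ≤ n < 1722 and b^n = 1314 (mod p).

Baby-step giant-step with m = ceil(sqrt(1722)) = 42.
Baby table (329^j mod 1723 for j=0..41):
  0:1  1:329  2:1415  3:325  4:99  5:1557  6:522  7:1161
  8:1186  9:796  10:1711  11:1221  12:250  13:1269  14:535  15:269
  16:628  17:1575  18:1275  19:786  20:144  21:855  22:446  23:279
  24:472  25:218  26:1079  27:53  28:207  29:906  30:1718  31:78
  32:1540  33:98  34:1228  35:830  36:836  37:1087  38:962  39:1189
  40:60  41:787
Giant step factor: 329^(-42) ≡ 51 (mod 1723).
Scan 1314·51^i mod 1723 for i = 0, 1, …:
  i=0: 1314   i=1: 1540
Match at i=1, j=32: n = 1·42 + 32 = 74.

74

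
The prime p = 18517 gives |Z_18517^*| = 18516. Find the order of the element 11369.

18516

The order of 11369 must divide p − 1 = 18516 = 2^2 · 3 · 1543.
Divisors: 1, 2, 3, 4, 6, 12, 1543, 3086, 4629, 6172, 9258, 18516.
Check each in increasing order: 11369^1 ≡ 11369;  11369^2 ≡ 5501;  11369^3 ≡ 8960;  11369^4 ≡ 4223;  11369^6 ≡ 10405;  11369^12 ≡ 13643;  11369^1543 ≡ 4656;  11369^3086 ≡ 13446;  11369^4629 ≡ 17116;  11369^6172 ≡ 13445;  11369^9258 ≡ 18516;  11369^18516 ≡ 1.
Smallest exponent giving 1 is 18516.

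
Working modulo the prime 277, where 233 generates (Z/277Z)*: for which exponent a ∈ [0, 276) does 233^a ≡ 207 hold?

200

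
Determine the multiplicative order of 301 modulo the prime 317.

158

The order of 301 must divide p − 1 = 316 = 2^2 · 79.
Divisors: 1, 2, 4, 79, 158, 316.
Check each in increasing order: 301^1 ≡ 301;  301^2 ≡ 256;  301^4 ≡ 234;  301^79 ≡ 316;  301^158 ≡ 1.
Smallest exponent giving 1 is 158.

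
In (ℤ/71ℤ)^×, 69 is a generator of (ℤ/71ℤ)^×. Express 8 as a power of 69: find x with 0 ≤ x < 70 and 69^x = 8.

Baby-step giant-step with m = ceil(sqrt(70)) = 9.
Baby table (69^j mod 71 for j=0..8):
  0:1  1:69  2:4  3:63  4:16  5:39  6:64  7:14
  8:43
Giant step factor: 69^(-9) ≡ 52 (mod 71).
Scan 8·52^i mod 71 for i = 0, 1, …:
  i=0: 8   i=1: 61   i=2: 48   i=3: 11
  i=4: 4
Match at i=4, j=2: x = 4·9 + 2 = 38.

38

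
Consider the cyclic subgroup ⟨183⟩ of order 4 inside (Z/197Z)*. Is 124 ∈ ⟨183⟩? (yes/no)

124 ∈ ⟨183⟩ iff 124^4 ≡ 1 (mod 197), since |⟨183⟩| = 4.
124^4 mod 197 = 100.
Since 100 ≠ 1, 124 does not lie in the subgroup.

no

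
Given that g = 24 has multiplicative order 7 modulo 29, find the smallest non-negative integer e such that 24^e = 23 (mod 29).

6

Successive powers of 24 modulo 29:
  24^0=1  24^1=24  24^2=25  24^3=20  24^4=16  24^5=7
  24^6=23
So 24^6 ≡ 23 (mod 29), giving e = 6.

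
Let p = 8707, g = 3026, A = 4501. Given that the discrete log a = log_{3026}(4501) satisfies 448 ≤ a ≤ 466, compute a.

Compute 3026^448 mod 8707 = 3709, then multiply by 3026 repeatedly:
  3026^448=3709  3026^449=111  3026^450=5020  3026^451=5512  3026^452=5407
  3026^453=1129  3026^454=3210  3026^455=5155  3026^456=4793  3026^457=6463
  3026^458=1116  3026^459=7407  3026^460=1764  3026^461=473  3026^462=3350
  3026^463=2152  3026^464=7823  3026^465=6772  3026^466=4501
Found 4501 at exponent 466.

466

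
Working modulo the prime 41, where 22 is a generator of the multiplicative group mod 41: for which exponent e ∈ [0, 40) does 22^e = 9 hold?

30

Successive powers of 22 modulo 41:
  22^0=1  22^1=22  22^2=33  22^3=29  22^4=23  22^5=14
  22^6=21  22^7=11  22^8=37  22^9=35  22^10=32  22^11=7
  22^12=31  22^13=26  22^14=39  22^15=38  22^16=16  22^17=24
  22^18=36  22^19=13  22^20=40  22^21=19  22^22=8  22^23=12
  22^24=18  22^25=27  22^26=20  22^27=30  22^28=4  22^29=6
  22^30=9
So 22^30 ≡ 9 (mod 41), giving e = 30.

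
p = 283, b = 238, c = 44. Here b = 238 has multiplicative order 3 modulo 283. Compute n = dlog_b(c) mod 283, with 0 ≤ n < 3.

2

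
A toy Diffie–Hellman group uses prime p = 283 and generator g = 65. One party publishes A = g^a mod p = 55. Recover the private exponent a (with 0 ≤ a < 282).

Baby-step giant-step with m = ceil(sqrt(282)) = 17.
Baby table (65^j mod 283 for j=0..16):
  0:1  1:65  2:263  3:115  4:117  5:247  6:207  7:154
  8:105  9:33  10:164  11:189  12:116  13:182  14:227  15:39
  16:271
Giant step factor: 65^(-17) ≡ 242 (mod 283).
Scan 55·242^i mod 283 for i = 0, 1, …:
  i=0: 55   i=1: 9   i=2: 197   i=3: 130
  i=4: 47   i=5: 54   i=6: 50   i=7: 214
  i=8: 282   i=9: 41     …   i=15: 63
  i=16: 247
Match at i=16, j=5: a = 16·17 + 5 = 277.

277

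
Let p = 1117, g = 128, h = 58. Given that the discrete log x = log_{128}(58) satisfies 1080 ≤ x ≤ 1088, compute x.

Compute 128^1080 mod 1117 = 58, then multiply by 128 repeatedly:
  128^1080=58
Found 58 at exponent 1080.

1080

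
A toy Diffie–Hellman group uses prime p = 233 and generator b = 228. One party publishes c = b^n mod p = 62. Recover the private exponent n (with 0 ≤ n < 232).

62

Baby-step giant-step with m = ceil(sqrt(232)) = 16.
Baby table (228^j mod 233 for j=0..15):
  0:1  1:228  2:25  3:108  4:159  5:137  6:14  7:163
  8:117  9:114  10:129  11:54  12:196  13:185  14:7  15:198
Giant step factor: 228^(-16) ≡ 4 (mod 233).
Scan 62·4^i mod 233 for i = 0, 1, …:
  i=0: 62   i=1: 15   i=2: 60   i=3: 7
Match at i=3, j=14: n = 3·16 + 14 = 62.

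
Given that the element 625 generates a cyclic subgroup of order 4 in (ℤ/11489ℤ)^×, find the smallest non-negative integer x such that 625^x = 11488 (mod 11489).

Successive powers of 625 modulo 11489:
  625^0=1  625^1=625  625^2=11488
So 625^2 ≡ 11488 (mod 11489), giving x = 2.

2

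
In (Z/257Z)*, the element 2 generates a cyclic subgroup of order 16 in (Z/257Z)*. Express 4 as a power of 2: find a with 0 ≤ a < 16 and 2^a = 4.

Successive powers of 2 modulo 257:
  2^0=1  2^1=2  2^2=4
So 2^2 ≡ 4 (mod 257), giving a = 2.

2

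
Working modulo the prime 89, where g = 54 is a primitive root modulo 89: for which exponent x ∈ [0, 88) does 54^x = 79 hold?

Baby-step giant-step with m = ceil(sqrt(88)) = 10.
Baby table (54^j mod 89 for j=0..9):
  0:1  1:54  2:68  3:23  4:85  5:51  6:84  7:86
  8:16  9:63
Giant step factor: 54^(-10) ≡ 49 (mod 89).
Scan 79·49^i mod 89 for i = 0, 1, …:
  i=0: 79   i=1: 44   i=2: 20   i=3: 1
Match at i=3, j=0: x = 3·10 + 0 = 30.

30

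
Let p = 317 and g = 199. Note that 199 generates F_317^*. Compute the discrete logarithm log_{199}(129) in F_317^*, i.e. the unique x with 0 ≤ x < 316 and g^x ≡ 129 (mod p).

Baby-step giant-step with m = ceil(sqrt(316)) = 18.
Baby table (199^j mod 317 for j=0..17):
  0:1  1:199  2:293  3:296  4:259  5:187  6:124  7:267
  8:194  9:249  10:99  11:47  12:160  13:140  14:281  15:127
  16:230  17:122
Giant step factor: 199^(-18) ≡ 196 (mod 317).
Scan 129·196^i mod 317 for i = 0, 1, …:
  i=0: 129   i=1: 241   i=2: 3   i=3: 271
  i=4: 177   i=5: 139   i=6: 299   i=7: 276
  i=8: 206   i=9: 117   i=10: 108   i=11: 246
  i=12: 32   i=13: 249
Match at i=13, j=9: x = 13·18 + 9 = 243.

243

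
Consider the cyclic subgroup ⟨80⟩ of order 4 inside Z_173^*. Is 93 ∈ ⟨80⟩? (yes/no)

yes

93 ∈ ⟨80⟩ iff 93^4 ≡ 1 (mod 173), since |⟨80⟩| = 4.
93^4 mod 173 = 1.
Since 1 = 1, 93 lies in the subgroup.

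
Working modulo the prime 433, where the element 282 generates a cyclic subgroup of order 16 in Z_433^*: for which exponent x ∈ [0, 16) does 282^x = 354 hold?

Successive powers of 282 modulo 433:
  282^0=1  282^1=282  282^2=285  282^3=265  282^4=254  282^5=183
  282^6=79  282^7=195  282^8=432  282^9=151  282^10=148  282^11=168
  282^12=179  282^13=250  282^14=354
So 282^14 ≡ 354 (mod 433), giving x = 14.

14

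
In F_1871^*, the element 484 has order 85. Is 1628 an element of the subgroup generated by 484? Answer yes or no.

1628 ∈ ⟨484⟩ iff 1628^85 ≡ 1 (mod 1871), since |⟨484⟩| = 85.
1628^85 mod 1871 = 1870.
Since 1870 ≠ 1, 1628 does not lie in the subgroup.

no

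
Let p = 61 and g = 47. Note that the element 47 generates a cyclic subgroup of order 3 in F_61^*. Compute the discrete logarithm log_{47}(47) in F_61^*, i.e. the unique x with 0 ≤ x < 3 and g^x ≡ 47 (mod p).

1

Successive powers of 47 modulo 61:
  47^0=1  47^1=47
So 47^1 ≡ 47 (mod 61), giving x = 1.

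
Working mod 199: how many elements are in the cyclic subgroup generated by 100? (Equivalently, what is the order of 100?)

The order of 100 must divide p − 1 = 198 = 2 · 3^2 · 11.
Divisors: 1, 2, 3, 6, 9, 11, 18, 22, 33, 66, 99, 198.
Check each in increasing order: 100^1 ≡ 100;  100^2 ≡ 50;  100^3 ≡ 25;  100^6 ≡ 28;  100^9 ≡ 103;  100^11 ≡ 175;  100^18 ≡ 62;  100^22 ≡ 178;  100^33 ≡ 106;  100^66 ≡ 92;  100^99 ≡ 1.
Smallest exponent giving 1 is 99.

99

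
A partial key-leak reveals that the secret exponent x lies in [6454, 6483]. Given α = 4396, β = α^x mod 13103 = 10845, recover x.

Compute 4396^6454 mod 13103 = 1024, then multiply by 4396 repeatedly:
  4396^6454=1024  4396^6455=7175  4396^6456=2379  4396^6457=1890  4396^6458=1138
  4396^6459=10405  4396^6460=10910  4396^6461=3380  4396^6462=12781  4396^6463=12715
  4396^6464=10845
Found 10845 at exponent 6464.

6464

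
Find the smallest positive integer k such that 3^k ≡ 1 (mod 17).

16

The order of 3 must divide p − 1 = 16 = 2^4.
Divisors: 1, 2, 4, 8, 16.
Check each in increasing order: 3^1 ≡ 3;  3^2 ≡ 9;  3^4 ≡ 13;  3^8 ≡ 16;  3^16 ≡ 1.
Smallest exponent giving 1 is 16.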